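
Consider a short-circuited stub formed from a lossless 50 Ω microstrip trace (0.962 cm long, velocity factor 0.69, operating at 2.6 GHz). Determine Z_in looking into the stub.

Z_in ≈ +j47.4 Ω

λ = v/f = 0.69·c / 2.6 GHz = 0.0796 m
βl = 2π·l/λ = 2π × 0.121 = 43.5°
tan(βl) = 0.949
For a short-circuited stub, Z_in = jZ_0·tan(βl)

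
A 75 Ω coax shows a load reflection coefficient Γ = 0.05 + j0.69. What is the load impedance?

Z_L = Z_0·(1 + Γ)/(1 − Γ) = 75·(1.05 + j0.69)/(0.95 − j0.69)

Z_L ≈ 28.4 + j75.1 Ω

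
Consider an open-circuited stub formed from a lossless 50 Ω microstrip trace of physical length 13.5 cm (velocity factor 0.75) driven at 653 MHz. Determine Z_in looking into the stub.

λ = v/f = 0.75·c / 653 MHz = 0.345 m
βl = 2π·l/λ = 2π × 0.392 = 141°
tan(βl) = -0.808
For an open-circuited stub, Z_in = −jZ_0·cot(βl) = −jZ_0/tan(βl)

Z_in ≈ +j61.9 Ω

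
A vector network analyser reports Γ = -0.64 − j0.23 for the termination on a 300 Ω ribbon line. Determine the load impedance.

Z_L = Z_0·(1 + Γ)/(1 − Γ) = 300·(0.36 − j0.23)/(1.64 + j0.23)

Z_L ≈ 58.8 − j50.3 Ω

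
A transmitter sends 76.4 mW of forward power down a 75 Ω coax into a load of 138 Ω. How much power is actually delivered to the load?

P_delivered ≈ 69.7 mW

Γ = (138 − 75)/(138 + 75) = 0.296
|Γ|² = 0.0875
P_refl = |Γ|²·P_inc = 6.68 mW, P_del = (1 − |Γ|²)·P_inc = 69.7 mW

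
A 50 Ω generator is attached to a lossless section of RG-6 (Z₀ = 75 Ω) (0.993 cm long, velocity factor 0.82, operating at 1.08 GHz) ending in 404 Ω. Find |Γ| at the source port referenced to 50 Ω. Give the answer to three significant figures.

|Γ| ≈ 0.772

λ = v/f = 0.82·c / 1.08 GHz = 0.228 m
βl = 2π·l/λ = 2π × 0.0436 = 15.7°
tan(βl) = 0.281
Z_in = Z_0·(Z_L + jZ_0·tanβl)/(Z_0 + jZ_L·tanβl) = 132 − j179 Ω
Γ_s = (Z_in − Z_s)/(Z_in + Z_s) = (82.5 − j179)/(182 − j179), |Γ_s| = 0.772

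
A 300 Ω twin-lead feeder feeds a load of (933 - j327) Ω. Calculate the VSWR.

Γ = (Z_L − Z_0)/(Z_L + Z_0) = (633 − j327)/(1233 − j327)
|Γ| = 712/1280 = 0.559
VSWR = (1 + |Γ|)/(1 − |Γ|) = 1.56/0.441

VSWR ≈ 3.53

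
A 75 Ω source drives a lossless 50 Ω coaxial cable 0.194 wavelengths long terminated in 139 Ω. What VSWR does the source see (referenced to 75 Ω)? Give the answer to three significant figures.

VSWR ≈ 3.91

βl = 2π × 0.194 = 69.8°
tan(βl) = 2.72
Z_in = Z_0·(Z_L + jZ_0·tanβl)/(Z_0 + jZ_L·tanβl) = 20.1 − j15.7 Ω
Γ_s = (Z_in − Z_s)/(Z_in + Z_s) = (-54.9 − j15.7)/(95.1 − j15.7), |Γ_s| = 0.593
VSWR = (1 + |Γ_s|)/(1 − |Γ_s|)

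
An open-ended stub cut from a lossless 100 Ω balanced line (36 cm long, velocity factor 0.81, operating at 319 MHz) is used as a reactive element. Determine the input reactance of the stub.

λ = v/f = 0.81·c / 319 MHz = 0.762 m
βl = 2π·l/λ = 2π × 0.473 = 170°
tan(βl) = -0.174
For an open-ended stub, Z_in = −jZ_0·cot(βl) = −jZ_0/tan(βl)

X_in ≈ 575 Ω (inductive)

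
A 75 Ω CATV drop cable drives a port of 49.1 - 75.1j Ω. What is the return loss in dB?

RL ≈ 5.23 dB

Γ = (-25.9 − j75.1)/(124.1 − j75.1), |Γ| = 0.548
RL = −20·log₁₀|Γ| = −20·log₁₀(0.548)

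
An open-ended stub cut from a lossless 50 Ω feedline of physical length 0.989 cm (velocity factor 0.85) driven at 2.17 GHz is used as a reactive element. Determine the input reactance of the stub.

λ = v/f = 0.85·c / 2.17 GHz = 0.118 m
βl = 2π·l/λ = 2π × 0.0842 = 30.3°
tan(βl) = 0.584
For an open-ended stub, Z_in = −jZ_0·cot(βl) = −jZ_0/tan(βl)

X_in ≈ -85.6 Ω (capacitive)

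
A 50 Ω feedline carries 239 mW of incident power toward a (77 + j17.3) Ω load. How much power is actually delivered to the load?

P_delivered ≈ 224 mW

|Γ| = |(27 + j17.3)/(127 + j17.3)| = 0.25
|Γ|² = 0.0626
P_refl = |Γ|²·P_inc = 15 mW, P_del = (1 − |Γ|²)·P_inc = 224 mW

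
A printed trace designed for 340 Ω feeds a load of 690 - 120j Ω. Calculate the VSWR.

VSWR ≈ 2.11

Γ = (Z_L − Z_0)/(Z_L + Z_0) = (350 − j120)/(1030 − j120)
|Γ| = 370/1040 = 0.357
VSWR = (1 + |Γ|)/(1 − |Γ|) = 1.36/0.643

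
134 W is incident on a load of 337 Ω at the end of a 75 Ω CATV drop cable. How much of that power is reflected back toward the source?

Γ = (337 − 75)/(337 + 75) = 0.636
|Γ|² = 0.404
P_refl = |Γ|²·P_inc = 54.2 W, P_del = (1 − |Γ|²)·P_inc = 79.8 W

P_reflected ≈ 54.2 W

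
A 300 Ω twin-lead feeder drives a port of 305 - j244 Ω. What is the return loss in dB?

Γ = (5 − j244)/(605 − j244), |Γ| = 0.374
RL = −20·log₁₀|Γ| = −20·log₁₀(0.374)

RL ≈ 8.54 dB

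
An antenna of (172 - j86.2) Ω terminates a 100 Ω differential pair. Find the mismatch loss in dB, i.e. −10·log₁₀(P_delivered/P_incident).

mismatch loss ≈ 0.731 dB

Γ = (72 − j86.2)/(272 − j86.2), |Γ| = 0.394
|Γ|² = 0.155, so P_del/P_inc = 1 − |Γ|² = 0.845
ML = −10·log₁₀(1 − |Γ|²)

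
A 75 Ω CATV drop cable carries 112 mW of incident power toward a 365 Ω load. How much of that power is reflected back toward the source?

P_reflected ≈ 48.7 mW

Γ = (365 − 75)/(365 + 75) = 0.659
|Γ|² = 0.434
P_refl = |Γ|²·P_inc = 48.7 mW, P_del = (1 − |Γ|²)·P_inc = 63.3 mW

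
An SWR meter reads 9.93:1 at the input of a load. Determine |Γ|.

|Γ| ≈ 0.817

|Γ| = (S − 1)/(S + 1) = (9.93 − 1)/(9.93 + 1) = 8.93/10.9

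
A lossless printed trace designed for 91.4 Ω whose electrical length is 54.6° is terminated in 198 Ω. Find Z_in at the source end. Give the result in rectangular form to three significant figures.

Z_in ≈ 57.3 − j46.1 Ω

tan(βl) = tan(54.6°) = 1.41
Z_in = Z_0·(Z_L + jZ_0·tanβl)/(Z_0 + jZ_L·tanβl)
     = 91.4·(198 + j129)/(91.4 + j279)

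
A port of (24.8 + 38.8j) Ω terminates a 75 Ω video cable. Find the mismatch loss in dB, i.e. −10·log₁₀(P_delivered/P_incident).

mismatch loss ≈ 1.88 dB

Γ = (-50.2 + j38.8)/(99.8 + j38.8), |Γ| = 0.593
|Γ|² = 0.351, so P_del/P_inc = 1 − |Γ|² = 0.649
ML = −10·log₁₀(1 − |Γ|²)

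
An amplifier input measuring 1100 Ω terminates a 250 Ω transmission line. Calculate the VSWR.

Γ = (1100 − 250)/(1100 + 250) = 0.63
VSWR = (1 + 0.63)/(1 − 0.63)

VSWR ≈ 4.4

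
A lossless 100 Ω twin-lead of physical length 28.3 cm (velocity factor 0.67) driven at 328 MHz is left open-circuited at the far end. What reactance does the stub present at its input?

λ = v/f = 0.67·c / 328 MHz = 0.613 m
βl = 2π·l/λ = 2π × 0.462 = 166°
tan(βl) = -0.245
For an open-circuited stub, Z_in = −jZ_0·cot(βl) = −jZ_0/tan(βl)

X_in ≈ 409 Ω (inductive)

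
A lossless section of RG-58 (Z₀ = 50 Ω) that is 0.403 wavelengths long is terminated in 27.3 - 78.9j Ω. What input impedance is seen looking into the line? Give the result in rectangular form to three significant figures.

βl = 2π × 0.403 = 145°
tan(βl) = tan(145°) = -0.698
Z_in = Z_0·(Z_L + jZ_0·tanβl)/(Z_0 + jZ_L·tanβl)
     = 50·(27.3 − j114)/(-5.08 − j19.1)

Z_in ≈ 261 + j141 Ω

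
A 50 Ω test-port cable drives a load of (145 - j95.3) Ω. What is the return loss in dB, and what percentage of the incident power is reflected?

RL ≈ 4.15 dB; 38.4% of incident power reflected

Γ = (95 − j95.3)/(195 − j95.3), |Γ| = 0.62
RL = −20·log₁₀(0.62) = 4.15 dB
P_refl/P_inc = |Γ|² = 0.384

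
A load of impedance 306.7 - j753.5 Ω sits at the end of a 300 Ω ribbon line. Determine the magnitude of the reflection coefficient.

Γ = (Z_L − Z_0)/(Z_L + Z_0) = (6.7 − j753.5)/(606.7 − j753.5)
|Γ| = 754/967

|Γ| ≈ 0.779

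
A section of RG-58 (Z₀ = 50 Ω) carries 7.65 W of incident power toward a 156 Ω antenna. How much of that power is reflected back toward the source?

P_reflected ≈ 2.03 W

Γ = (156 − 50)/(156 + 50) = 0.515
|Γ|² = 0.265
P_refl = |Γ|²·P_inc = 2.03 W, P_del = (1 − |Γ|²)·P_inc = 5.62 W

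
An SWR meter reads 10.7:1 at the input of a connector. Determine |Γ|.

|Γ| ≈ 0.829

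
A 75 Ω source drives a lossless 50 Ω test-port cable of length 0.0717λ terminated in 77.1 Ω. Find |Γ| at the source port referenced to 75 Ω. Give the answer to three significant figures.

|Γ| ≈ 0.185

βl = 2π × 0.0717 = 25.8°
tan(βl) = 0.484
Z_in = Z_0·(Z_L + jZ_0·tanβl)/(Z_0 + jZ_L·tanβl) = 61.1 − j21.4 Ω
Γ_s = (Z_in − Z_s)/(Z_in + Z_s) = (-13.9 − j21.4)/(136 − j21.4), |Γ_s| = 0.185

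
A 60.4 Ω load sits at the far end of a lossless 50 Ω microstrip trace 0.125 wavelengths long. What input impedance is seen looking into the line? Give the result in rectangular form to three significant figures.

βl = 2π × 0.125 = 45°
tan(βl) = tan(45°) = 1
Z_in = Z_0·(Z_L + jZ_0·tanβl)/(Z_0 + jZ_L·tanβl)
     = 50·(60.4 + j50)/(50 + j60.4)

Z_in ≈ 49.1 − j9.34 Ω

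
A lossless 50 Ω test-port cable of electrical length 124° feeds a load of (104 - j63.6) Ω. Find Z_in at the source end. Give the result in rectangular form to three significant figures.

tan(βl) = tan(124°) = -1.48
Z_in = Z_0·(Z_L + jZ_0·tanβl)/(Z_0 + jZ_L·tanβl)
     = 50·(104 − j138)/(-44.3 − j154)

Z_in ≈ 32.3 + j43 Ω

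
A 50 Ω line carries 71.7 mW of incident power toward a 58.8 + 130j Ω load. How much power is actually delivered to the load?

P_delivered ≈ 29.3 mW

|Γ| = |(8.8 + j130)/(108.8 + j130)| = 0.769
|Γ|² = 0.591
P_refl = |Γ|²·P_inc = 42.4 mW, P_del = (1 − |Γ|²)·P_inc = 29.3 mW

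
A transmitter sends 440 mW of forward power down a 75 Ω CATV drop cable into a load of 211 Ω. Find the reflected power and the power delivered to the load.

Γ = (211 − 75)/(211 + 75) = 0.476
|Γ|² = 0.226
P_refl = |Γ|²·P_inc = 99.5 mW, P_del = (1 − |Γ|²)·P_inc = 341 mW

P_reflected ≈ 99.5 mW; P_delivered ≈ 341 mW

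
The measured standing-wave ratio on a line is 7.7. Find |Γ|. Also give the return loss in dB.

|Γ| = (S − 1)/(S + 1) = (7.7 − 1)/(7.7 + 1) = 6.7/8.7
RL = −20·log₁₀|Γ| = −20·log₁₀(0.77)

|Γ| ≈ 0.77; return loss ≈ 2.27 dB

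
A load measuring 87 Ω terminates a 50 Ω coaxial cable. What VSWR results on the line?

Γ = (87 − 50)/(87 + 50) = 0.27
VSWR = (1 + 0.27)/(1 − 0.27)

VSWR ≈ 1.74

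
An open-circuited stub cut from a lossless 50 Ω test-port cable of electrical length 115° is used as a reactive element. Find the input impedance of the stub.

tan(βl) = -2.14
For an open-circuited stub, Z_in = −jZ_0·cot(βl) = −jZ_0/tan(βl)

Z_in ≈ +j23.3 Ω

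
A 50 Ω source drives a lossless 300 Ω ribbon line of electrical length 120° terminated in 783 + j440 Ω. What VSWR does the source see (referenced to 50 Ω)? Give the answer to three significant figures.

VSWR ≈ 4.25

tan(βl) = -1.73
Z_in = Z_0·(Z_L + jZ_0·tanβl)/(Z_0 + jZ_L·tanβl) = 95 + j98.8 Ω
Γ_s = (Z_in − Z_s)/(Z_in + Z_s) = (45 + j98.8)/(145 + j98.8), |Γ_s| = 0.619
VSWR = (1 + |Γ_s|)/(1 − |Γ_s|)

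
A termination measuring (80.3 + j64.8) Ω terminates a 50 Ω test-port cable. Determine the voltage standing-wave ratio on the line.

VSWR ≈ 2.93

Γ = (Z_L − Z_0)/(Z_L + Z_0) = (30.3 + j64.8)/(130.3 + j64.8)
|Γ| = 71.5/146 = 0.492
VSWR = (1 + |Γ|)/(1 − |Γ|) = 1.49/0.508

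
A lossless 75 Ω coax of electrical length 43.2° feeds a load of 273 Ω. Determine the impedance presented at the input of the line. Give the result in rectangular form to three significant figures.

Z_in ≈ 40.5 − j68 Ω

tan(βl) = tan(43.2°) = 0.939
Z_in = Z_0·(Z_L + jZ_0·tanβl)/(Z_0 + jZ_L·tanβl)
     = 75·(273 + j70.4)/(75 + j256)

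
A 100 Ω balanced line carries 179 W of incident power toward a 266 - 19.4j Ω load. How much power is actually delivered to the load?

|Γ| = |(166 − j19.4)/(366 − j19.4)| = 0.456
|Γ|² = 0.208
P_refl = |Γ|²·P_inc = 37.2 W, P_del = (1 − |Γ|²)·P_inc = 142 W

P_delivered ≈ 142 W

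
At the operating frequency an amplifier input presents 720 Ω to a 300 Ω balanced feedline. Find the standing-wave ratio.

For a purely resistive load, VSWR = R_L/Z_0 or Z_0/R_L (whichever > 1) = 720/300

VSWR ≈ 2.4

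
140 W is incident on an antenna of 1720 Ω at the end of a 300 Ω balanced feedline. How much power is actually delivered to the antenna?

Γ = (1720 − 300)/(1720 + 300) = 0.703
|Γ|² = 0.494
P_refl = |Γ|²·P_inc = 69.2 W, P_del = (1 − |Γ|²)·P_inc = 70.8 W

P_delivered ≈ 70.8 W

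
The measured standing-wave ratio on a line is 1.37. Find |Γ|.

|Γ| = (S − 1)/(S + 1) = (1.37 − 1)/(1.37 + 1) = 0.37/2.37

|Γ| ≈ 0.156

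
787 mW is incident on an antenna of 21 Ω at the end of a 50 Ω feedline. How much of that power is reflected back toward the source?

P_reflected ≈ 131 mW

Γ = (21 − 50)/(21 + 50) = -0.408
|Γ|² = 0.167
P_refl = |Γ|²·P_inc = 131 mW, P_del = (1 − |Γ|²)·P_inc = 656 mW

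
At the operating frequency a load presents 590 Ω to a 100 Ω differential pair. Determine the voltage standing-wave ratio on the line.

Γ = (590 − 100)/(590 + 100) = 0.71
VSWR = (1 + 0.71)/(1 − 0.71)

VSWR ≈ 5.9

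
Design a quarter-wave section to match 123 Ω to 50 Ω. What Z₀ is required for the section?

Z_qwt ≈ 78.4 Ω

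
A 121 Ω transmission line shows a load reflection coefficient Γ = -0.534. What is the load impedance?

Z_L = Z_0·(1 + Γ)/(1 − Γ) = 121·(0.466)/(1.53)

Z_L ≈ 36.8 Ω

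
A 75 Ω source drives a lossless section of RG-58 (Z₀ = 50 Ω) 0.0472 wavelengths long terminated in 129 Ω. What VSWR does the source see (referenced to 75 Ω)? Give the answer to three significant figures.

βl = 2π × 0.0472 = 17°
tan(βl) = 0.306
Z_in = Z_0·(Z_L + jZ_0·tanβl)/(Z_0 + jZ_L·tanβl) = 87 − j53.3 Ω
Γ_s = (Z_in − Z_s)/(Z_in + Z_s) = (12 − j53.3)/(162 − j53.3), |Γ_s| = 0.32
VSWR = (1 + |Γ_s|)/(1 − |Γ_s|)

VSWR ≈ 1.94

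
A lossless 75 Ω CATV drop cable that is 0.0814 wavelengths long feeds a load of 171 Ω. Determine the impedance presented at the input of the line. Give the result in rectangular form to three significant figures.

βl = 2π × 0.0814 = 29.3°
tan(βl) = tan(29.3°) = 0.561
Z_in = Z_0·(Z_L + jZ_0·tanβl)/(Z_0 + jZ_L·tanβl)
     = 75·(171 + j42.1)/(75 + j96)

Z_in ≈ 85.3 − j67 Ω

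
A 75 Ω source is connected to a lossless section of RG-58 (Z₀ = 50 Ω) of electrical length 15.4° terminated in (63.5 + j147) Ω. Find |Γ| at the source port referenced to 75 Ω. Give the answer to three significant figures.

|Γ| ≈ 0.707

tan(βl) = 0.275
Z_in = Z_0·(Z_L + jZ_0·tanβl)/(Z_0 + jZ_L·tanβl) = 431 + j52.8 Ω
Γ_s = (Z_in − Z_s)/(Z_in + Z_s) = (356 + j52.8)/(506 + j52.8), |Γ_s| = 0.707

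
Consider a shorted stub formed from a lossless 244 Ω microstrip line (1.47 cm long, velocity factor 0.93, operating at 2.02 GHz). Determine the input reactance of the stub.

X_in ≈ 193 Ω (inductive)

λ = v/f = 0.93·c / 2.02 GHz = 0.138 m
βl = 2π·l/λ = 2π × 0.106 = 38.3°
tan(βl) = 0.79
For a shorted stub, Z_in = jZ_0·tan(βl)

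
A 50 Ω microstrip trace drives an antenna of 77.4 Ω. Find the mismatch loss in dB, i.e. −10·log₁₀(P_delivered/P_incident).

mismatch loss ≈ 0.206 dB

Γ = (77.4 − 50)/(77.4 + 50) = 0.215
|Γ|² = 0.0463, so P_del/P_inc = 1 − |Γ|² = 0.954
ML = −10·log₁₀(1 − |Γ|²)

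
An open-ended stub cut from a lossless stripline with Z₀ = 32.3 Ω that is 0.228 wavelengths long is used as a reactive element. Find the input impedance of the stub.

βl = 2π × 0.228 = 82.1°
tan(βl) = 7.19
For an open-ended stub, Z_in = −jZ_0·cot(βl) = −jZ_0/tan(βl)

Z_in ≈ −j4.49 Ω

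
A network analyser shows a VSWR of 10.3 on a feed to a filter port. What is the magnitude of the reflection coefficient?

|Γ| ≈ 0.823

|Γ| = (S − 1)/(S + 1) = (10.3 − 1)/(10.3 + 1) = 9.3/11.3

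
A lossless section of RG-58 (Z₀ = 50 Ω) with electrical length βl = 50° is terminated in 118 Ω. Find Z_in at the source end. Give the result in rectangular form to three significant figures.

tan(βl) = tan(50°) = 1.19
Z_in = Z_0·(Z_L + jZ_0·tanβl)/(Z_0 + jZ_L·tanβl)
     = 50·(118 + j59.6)/(50 + j141)

Z_in ≈ 32.1 − j30.6 Ω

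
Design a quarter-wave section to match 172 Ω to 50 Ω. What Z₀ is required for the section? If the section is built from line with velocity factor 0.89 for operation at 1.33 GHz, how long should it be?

Z_qwt ≈ 92.7 Ω; length ≈ 5.02 cm

Z_qwt = √(Z_0·R_L) = √(50 × 172) = √8600
λ = 0.89·c/f = 0.201 m, so l = λ/4 = 0.0502 m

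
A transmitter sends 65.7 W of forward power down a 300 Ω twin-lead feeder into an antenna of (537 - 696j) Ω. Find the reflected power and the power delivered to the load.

P_reflected ≈ 30 W; P_delivered ≈ 35.7 W

|Γ| = |(237 − j696)/(837 − j696)| = 0.675
|Γ|² = 0.456
P_refl = |Γ|²·P_inc = 30 W, P_del = (1 − |Γ|²)·P_inc = 35.7 W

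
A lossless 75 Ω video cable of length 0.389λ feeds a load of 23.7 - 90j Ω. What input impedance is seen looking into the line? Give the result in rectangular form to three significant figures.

Z_in ≈ 575 + j101 Ω

βl = 2π × 0.389 = 140°
tan(βl) = tan(140°) = -0.838
Z_in = Z_0·(Z_L + jZ_0·tanβl)/(Z_0 + jZ_L·tanβl)
     = 75·(23.7 − j153)/(-0.412 − j19.9)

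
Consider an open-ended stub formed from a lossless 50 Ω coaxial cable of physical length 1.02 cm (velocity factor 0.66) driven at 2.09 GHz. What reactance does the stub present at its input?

X_in ≈ -62.3 Ω (capacitive)

λ = v/f = 0.66·c / 2.09 GHz = 0.0947 m
βl = 2π·l/λ = 2π × 0.108 = 38.8°
tan(βl) = 0.803
For an open-ended stub, Z_in = −jZ_0·cot(βl) = −jZ_0/tan(βl)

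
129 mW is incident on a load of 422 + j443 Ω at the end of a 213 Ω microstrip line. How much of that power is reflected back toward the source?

P_reflected ≈ 51.6 mW

|Γ| = |(209 + j443)/(635 + j443)| = 0.633
|Γ|² = 0.4
P_refl = |Γ|²·P_inc = 51.6 mW, P_del = (1 − |Γ|²)·P_inc = 77.4 mW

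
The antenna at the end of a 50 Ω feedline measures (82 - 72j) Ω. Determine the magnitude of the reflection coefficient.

Γ = (Z_L − Z_0)/(Z_L + Z_0) = (32 − j72)/(132 − j72)
|Γ| = 78.8/150

|Γ| ≈ 0.524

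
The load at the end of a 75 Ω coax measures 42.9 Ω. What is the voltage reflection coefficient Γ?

Γ = -0.272

Γ = (Z_L − Z_0)/(Z_L + Z_0) = (42.9 − 75)/(42.9 + 75) = -32.1/117.9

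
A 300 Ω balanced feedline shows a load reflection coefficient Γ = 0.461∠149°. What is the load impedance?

Z_L ≈ 118 + j71.1 Ω

Z_L = Z_0·(1 + Γ)/(1 − Γ) = 300·(0.605 + j0.237)/(1.4 − j0.237)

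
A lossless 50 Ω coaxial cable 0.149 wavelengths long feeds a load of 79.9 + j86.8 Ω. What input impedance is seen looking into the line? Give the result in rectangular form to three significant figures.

βl = 2π × 0.149 = 53.6°
tan(βl) = tan(53.6°) = 1.36
Z_in = Z_0·(Z_L + jZ_0·tanβl)/(Z_0 + jZ_L·tanβl)
     = 50·(79.9 + j155)/(-67.9 + j109)

Z_in ≈ 34.7 − j58.5 Ω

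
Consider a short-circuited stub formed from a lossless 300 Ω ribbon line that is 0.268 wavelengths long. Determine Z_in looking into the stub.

Z_in ≈ −j2640 Ω

βl = 2π × 0.268 = 96.5°
tan(βl) = -8.8
For a short-circuited stub, Z_in = jZ_0·tan(βl)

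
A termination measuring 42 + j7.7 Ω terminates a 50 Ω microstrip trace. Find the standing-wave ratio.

Γ = (Z_L − Z_0)/(Z_L + Z_0) = (-8 + j7.7)/(92 + j7.7)
|Γ| = 11.1/92.3 = 0.12
VSWR = (1 + |Γ|)/(1 − |Γ|) = 1.12/0.88

VSWR ≈ 1.27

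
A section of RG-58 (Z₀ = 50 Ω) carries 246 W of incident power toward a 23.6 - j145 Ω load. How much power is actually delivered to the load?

|Γ| = |(-26.4 − j145)/(73.6 − j145)| = 0.906
|Γ|² = 0.821
P_refl = |Γ|²·P_inc = 202 W, P_del = (1 − |Γ|²)·P_inc = 43.9 W

P_delivered ≈ 43.9 W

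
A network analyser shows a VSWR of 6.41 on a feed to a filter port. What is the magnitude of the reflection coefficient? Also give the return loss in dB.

|Γ| ≈ 0.73; return loss ≈ 2.73 dB

|Γ| = (S − 1)/(S + 1) = (6.41 − 1)/(6.41 + 1) = 5.41/7.41
RL = −20·log₁₀|Γ| = −20·log₁₀(0.73)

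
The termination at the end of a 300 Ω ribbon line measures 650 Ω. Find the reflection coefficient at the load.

Γ = 0.368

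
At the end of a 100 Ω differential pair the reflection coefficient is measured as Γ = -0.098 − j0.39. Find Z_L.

Z_L ≈ 61.7 − j57.4 Ω

Z_L = Z_0·(1 + Γ)/(1 − Γ) = 100·(0.902 − j0.39)/(1.1 + j0.39)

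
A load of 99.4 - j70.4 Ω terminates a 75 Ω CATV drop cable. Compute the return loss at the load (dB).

RL ≈ 8.04 dB

Γ = (24.4 − j70.4)/(174.4 − j70.4), |Γ| = 0.396
RL = −20·log₁₀|Γ| = −20·log₁₀(0.396)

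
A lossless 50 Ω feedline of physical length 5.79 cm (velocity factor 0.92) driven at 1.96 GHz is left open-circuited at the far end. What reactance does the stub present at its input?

λ = v/f = 0.92·c / 1.96 GHz = 0.141 m
βl = 2π·l/λ = 2π × 0.411 = 148°
tan(βl) = -0.624
For an open-circuited stub, Z_in = −jZ_0·cot(βl) = −jZ_0/tan(βl)

X_in ≈ 80.1 Ω (inductive)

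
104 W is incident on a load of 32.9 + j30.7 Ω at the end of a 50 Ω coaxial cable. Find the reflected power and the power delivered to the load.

P_reflected ≈ 16.4 W; P_delivered ≈ 87.6 W

|Γ| = |(-17.1 + j30.7)/(82.9 + j30.7)| = 0.398
|Γ|² = 0.158
P_refl = |Γ|²·P_inc = 16.4 W, P_del = (1 − |Γ|²)·P_inc = 87.6 W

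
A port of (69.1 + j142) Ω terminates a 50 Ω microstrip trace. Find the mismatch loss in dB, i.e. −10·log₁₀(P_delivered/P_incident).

mismatch loss ≈ 3.95 dB

Γ = (19.1 + j142)/(119.1 + j142), |Γ| = 0.773
|Γ|² = 0.598, so P_del/P_inc = 1 − |Γ|² = 0.402
ML = −10·log₁₀(1 − |Γ|²)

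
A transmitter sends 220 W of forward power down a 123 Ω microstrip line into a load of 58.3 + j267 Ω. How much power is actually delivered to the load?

|Γ| = |(-64.7 + j267)/(181.3 + j267)| = 0.851
|Γ|² = 0.725
P_refl = |Γ|²·P_inc = 159 W, P_del = (1 − |Γ|²)·P_inc = 60.6 W

P_delivered ≈ 60.6 W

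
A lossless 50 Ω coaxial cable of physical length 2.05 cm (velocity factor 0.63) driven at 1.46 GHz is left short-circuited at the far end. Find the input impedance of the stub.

λ = v/f = 0.63·c / 1.46 GHz = 0.129 m
βl = 2π·l/λ = 2π × 0.158 = 57°
tan(βl) = 1.54
For a short-circuited stub, Z_in = jZ_0·tan(βl)

Z_in ≈ +j77 Ω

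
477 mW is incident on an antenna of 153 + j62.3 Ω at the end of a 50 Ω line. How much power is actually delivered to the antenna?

P_delivered ≈ 324 mW

|Γ| = |(103 + j62.3)/(203 + j62.3)| = 0.567
|Γ|² = 0.321
P_refl = |Γ|²·P_inc = 153 mW, P_del = (1 − |Γ|²)·P_inc = 324 mW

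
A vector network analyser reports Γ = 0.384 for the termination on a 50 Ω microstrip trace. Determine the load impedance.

Z_L ≈ 112 Ω

Z_L = Z_0·(1 + Γ)/(1 − Γ) = 50·(1.38)/(0.616)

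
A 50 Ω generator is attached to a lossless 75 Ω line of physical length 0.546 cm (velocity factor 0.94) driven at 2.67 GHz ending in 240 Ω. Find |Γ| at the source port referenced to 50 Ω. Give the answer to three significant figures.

|Γ| ≈ 0.639

λ = v/f = 0.94·c / 2.67 GHz = 0.106 m
βl = 2π·l/λ = 2π × 0.0517 = 18.6°
tan(βl) = 0.337
Z_in = Z_0·(Z_L + jZ_0·tanβl)/(Z_0 + jZ_L·tanβl) = 124 − j108 Ω
Γ_s = (Z_in − Z_s)/(Z_in + Z_s) = (73.6 − j108)/(174 − j108), |Γ_s| = 0.639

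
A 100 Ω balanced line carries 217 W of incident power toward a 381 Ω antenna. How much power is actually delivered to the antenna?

P_delivered ≈ 143 W

Γ = (381 − 100)/(381 + 100) = 0.584
|Γ|² = 0.341
P_refl = |Γ|²·P_inc = 74.1 W, P_del = (1 − |Γ|²)·P_inc = 143 W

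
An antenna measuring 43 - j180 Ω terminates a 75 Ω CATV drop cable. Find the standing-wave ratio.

VSWR ≈ 12.3

Γ = (Z_L − Z_0)/(Z_L + Z_0) = (-32 − j180)/(118 − j180)
|Γ| = 183/215 = 0.849
VSWR = (1 + |Γ|)/(1 − |Γ|) = 1.85/0.151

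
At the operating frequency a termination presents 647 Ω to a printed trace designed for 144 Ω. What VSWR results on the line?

Γ = (647 − 144)/(647 + 144) = 0.636
VSWR = (1 + 0.636)/(1 − 0.636)

VSWR ≈ 4.49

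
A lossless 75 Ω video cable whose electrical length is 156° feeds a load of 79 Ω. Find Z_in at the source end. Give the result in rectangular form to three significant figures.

tan(βl) = tan(156°) = -0.445
Z_in = Z_0·(Z_L + jZ_0·tanβl)/(Z_0 + jZ_L·tanβl)
     = 75·(79 − j33.4)/(75 − j35.2)

Z_in ≈ 77.6 + j3 Ω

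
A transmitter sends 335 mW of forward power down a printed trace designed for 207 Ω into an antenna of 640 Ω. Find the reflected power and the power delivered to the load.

P_reflected ≈ 87.5 mW; P_delivered ≈ 247 mW

Γ = (640 − 207)/(640 + 207) = 0.511
|Γ|² = 0.261
P_refl = |Γ|²·P_inc = 87.5 mW, P_del = (1 − |Γ|²)·P_inc = 247 mW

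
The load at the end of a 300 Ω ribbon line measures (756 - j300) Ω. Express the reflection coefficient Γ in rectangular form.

Γ ≈ 0.474 − j0.149

Γ = (Z_L − Z_0)/(Z_L + Z_0) = (456 − j300)/(1056 − j300)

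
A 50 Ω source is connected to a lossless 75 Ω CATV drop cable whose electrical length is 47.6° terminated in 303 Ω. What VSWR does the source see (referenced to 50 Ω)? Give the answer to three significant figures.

tan(βl) = 1.1
Z_in = Z_0·(Z_L + jZ_0·tanβl)/(Z_0 + jZ_L·tanβl) = 32.4 − j61.2 Ω
Γ_s = (Z_in − Z_s)/(Z_in + Z_s) = (-17.6 − j61.2)/(82.4 − j61.2), |Γ_s| = 0.62
VSWR = (1 + |Γ_s|)/(1 − |Γ_s|)

VSWR ≈ 4.27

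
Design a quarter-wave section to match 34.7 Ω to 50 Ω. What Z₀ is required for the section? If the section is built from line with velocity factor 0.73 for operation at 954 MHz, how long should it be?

Z_qwt = √(Z_0·R_L) = √(50 × 34.7) = √1735
λ = 0.73·c/f = 0.23 m, so l = λ/4 = 0.0574 m

Z_qwt ≈ 41.7 Ω; length ≈ 5.74 cm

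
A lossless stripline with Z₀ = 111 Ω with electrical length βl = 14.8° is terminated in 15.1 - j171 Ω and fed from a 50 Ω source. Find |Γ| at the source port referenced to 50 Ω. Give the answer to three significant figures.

|Γ| ≈ 0.938

tan(βl) = 0.264
Z_in = Z_0·(Z_L + jZ_0·tanβl)/(Z_0 + jZ_L·tanβl) = 8.15 − j101 Ω
Γ_s = (Z_in − Z_s)/(Z_in + Z_s) = (-41.8 − j101)/(58.2 − j101), |Γ_s| = 0.938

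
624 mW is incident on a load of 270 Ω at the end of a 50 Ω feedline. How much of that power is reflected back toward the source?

Γ = (270 − 50)/(270 + 50) = 0.688
|Γ|² = 0.473
P_refl = |Γ|²·P_inc = 295 mW, P_del = (1 − |Γ|²)·P_inc = 329 mW

P_reflected ≈ 295 mW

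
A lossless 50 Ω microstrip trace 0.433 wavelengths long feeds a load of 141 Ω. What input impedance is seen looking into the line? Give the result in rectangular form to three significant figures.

βl = 2π × 0.433 = 156°
tan(βl) = tan(156°) = -0.448
Z_in = Z_0·(Z_L + jZ_0·tanβl)/(Z_0 + jZ_L·tanβl)
     = 50·(141 − j22.4)/(50 − j63.1)

Z_in ≈ 65.2 + j60 Ω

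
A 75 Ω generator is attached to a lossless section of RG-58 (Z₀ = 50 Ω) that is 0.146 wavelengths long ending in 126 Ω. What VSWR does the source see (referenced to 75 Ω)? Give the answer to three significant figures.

VSWR ≈ 3.06

βl = 2π × 0.146 = 52.6°
tan(βl) = 1.31
Z_in = Z_0·(Z_L + jZ_0·tanβl)/(Z_0 + jZ_L·tanβl) = 28.8 − j29.5 Ω
Γ_s = (Z_in − Z_s)/(Z_in + Z_s) = (-46.2 − j29.5)/(104 − j29.5), |Γ_s| = 0.508
VSWR = (1 + |Γ_s|)/(1 − |Γ_s|)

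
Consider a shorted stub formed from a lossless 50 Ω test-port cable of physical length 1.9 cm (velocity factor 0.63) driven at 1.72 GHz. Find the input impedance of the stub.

λ = v/f = 0.63·c / 1.72 GHz = 0.11 m
βl = 2π·l/λ = 2π × 0.173 = 62.2°
tan(βl) = 1.9
For a shorted stub, Z_in = jZ_0·tan(βl)

Z_in ≈ +j95 Ω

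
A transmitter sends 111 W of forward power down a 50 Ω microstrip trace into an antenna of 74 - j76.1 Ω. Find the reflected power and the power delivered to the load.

P_reflected ≈ 33.4 W; P_delivered ≈ 77.6 W

|Γ| = |(24 − j76.1)/(124 − j76.1)| = 0.548
|Γ|² = 0.301
P_refl = |Γ|²·P_inc = 33.4 W, P_del = (1 − |Γ|²)·P_inc = 77.6 W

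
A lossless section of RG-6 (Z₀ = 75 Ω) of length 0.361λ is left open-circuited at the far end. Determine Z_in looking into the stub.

Z_in ≈ +j62.8 Ω

βl = 2π × 0.361 = 130°
tan(βl) = -1.19
For an open-circuited stub, Z_in = −jZ_0·cot(βl) = −jZ_0/tan(βl)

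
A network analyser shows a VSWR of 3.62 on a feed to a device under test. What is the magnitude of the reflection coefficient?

|Γ| = (S − 1)/(S + 1) = (3.62 − 1)/(3.62 + 1) = 2.62/4.62

|Γ| ≈ 0.567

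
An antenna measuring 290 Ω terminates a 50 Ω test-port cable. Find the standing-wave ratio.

VSWR ≈ 5.8

Γ = (290 − 50)/(290 + 50) = 0.706
VSWR = (1 + 0.706)/(1 − 0.706)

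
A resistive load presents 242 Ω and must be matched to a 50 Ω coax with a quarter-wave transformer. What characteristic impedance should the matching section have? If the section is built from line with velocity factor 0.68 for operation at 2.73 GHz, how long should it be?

Z_qwt ≈ 110 Ω; length ≈ 1.87 cm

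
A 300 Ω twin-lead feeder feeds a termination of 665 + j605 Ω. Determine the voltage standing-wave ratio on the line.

Γ = (Z_L − Z_0)/(Z_L + Z_0) = (365 + j605)/(965 + j605)
|Γ| = 707/1140 = 0.62
VSWR = (1 + |Γ|)/(1 − |Γ|) = 1.62/0.38

VSWR ≈ 4.27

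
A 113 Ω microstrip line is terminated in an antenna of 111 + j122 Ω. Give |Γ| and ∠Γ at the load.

Γ ≈ 0.478 ∠ 62.4°

Γ = (Z_L − Z_0)/(Z_L + Z_0) = (-2 + j122)/(224 + j122)
|Γ| = 122/255 = 0.478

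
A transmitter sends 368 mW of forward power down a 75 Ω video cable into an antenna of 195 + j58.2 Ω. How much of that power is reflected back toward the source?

|Γ| = |(120 + j58.2)/(270 + j58.2)| = 0.483
|Γ|² = 0.233
P_refl = |Γ|²·P_inc = 85.8 mW, P_del = (1 − |Γ|²)·P_inc = 282 mW

P_reflected ≈ 85.8 mW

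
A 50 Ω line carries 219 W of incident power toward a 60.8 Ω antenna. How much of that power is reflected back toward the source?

P_reflected ≈ 2.08 W

Γ = (60.8 − 50)/(60.8 + 50) = 0.0975
|Γ|² = 0.0095
P_refl = |Γ|²·P_inc = 2.08 W, P_del = (1 − |Γ|²)·P_inc = 217 W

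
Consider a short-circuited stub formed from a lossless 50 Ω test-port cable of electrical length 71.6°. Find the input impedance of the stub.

tan(βl) = 3.01
For a short-circuited stub, Z_in = jZ_0·tan(βl)

Z_in ≈ +j150 Ω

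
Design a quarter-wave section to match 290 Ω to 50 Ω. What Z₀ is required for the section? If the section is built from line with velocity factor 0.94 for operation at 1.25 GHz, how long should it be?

Z_qwt = √(Z_0·R_L) = √(50 × 290) = √14500
λ = 0.94·c/f = 0.226 m, so l = λ/4 = 0.0564 m

Z_qwt ≈ 120 Ω; length ≈ 5.64 cm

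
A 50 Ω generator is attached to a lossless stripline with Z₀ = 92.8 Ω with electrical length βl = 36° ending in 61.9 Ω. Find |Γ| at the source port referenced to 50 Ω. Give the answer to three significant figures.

|Γ| ≈ 0.31

tan(βl) = 0.727
Z_in = Z_0·(Z_L + jZ_0·tanβl)/(Z_0 + jZ_L·tanβl) = 76.6 + j30.3 Ω
Γ_s = (Z_in − Z_s)/(Z_in + Z_s) = (26.6 + j30.3)/(127 + j30.3), |Γ_s| = 0.31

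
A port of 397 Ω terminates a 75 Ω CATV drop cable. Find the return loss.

Γ = (397 − 75)/(397 + 75) = 0.682
RL = −20·log₁₀|Γ| = −20·log₁₀(0.682)

RL ≈ 3.32 dB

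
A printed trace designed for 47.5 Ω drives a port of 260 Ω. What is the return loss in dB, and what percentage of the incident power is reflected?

RL ≈ 3.21 dB; 47.8% of incident power reflected

Γ = (260 − 47.5)/(260 + 47.5) = 0.691
RL = −20·log₁₀(0.691) = 3.21 dB
P_refl/P_inc = |Γ|² = 0.478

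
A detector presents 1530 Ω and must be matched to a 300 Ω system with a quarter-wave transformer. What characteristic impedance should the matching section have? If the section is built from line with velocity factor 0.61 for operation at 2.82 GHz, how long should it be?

Z_qwt ≈ 677 Ω; length ≈ 1.62 cm

Z_qwt = √(Z_0·R_L) = √(300 × 1530) = √459000
λ = 0.61·c/f = 0.0649 m, so l = λ/4 = 0.0162 m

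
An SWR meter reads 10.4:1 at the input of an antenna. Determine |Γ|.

|Γ| = (S − 1)/(S + 1) = (10.4 − 1)/(10.4 + 1) = 9.4/11.4

|Γ| ≈ 0.825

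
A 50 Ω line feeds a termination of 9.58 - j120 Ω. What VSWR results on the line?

VSWR ≈ 35.4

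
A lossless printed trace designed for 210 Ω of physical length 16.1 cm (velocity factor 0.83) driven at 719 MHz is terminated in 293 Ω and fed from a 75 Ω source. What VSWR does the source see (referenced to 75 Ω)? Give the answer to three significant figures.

VSWR ≈ 3.82

λ = v/f = 0.83·c / 719 MHz = 0.346 m
βl = 2π·l/λ = 2π × 0.465 = 167°
tan(βl) = -0.224
Z_in = Z_0·(Z_L + jZ_0·tanβl)/(Z_0 + jZ_L·tanβl) = 280 + j40.6 Ω
Γ_s = (Z_in − Z_s)/(Z_in + Z_s) = (205 + j40.6)/(355 + j40.6), |Γ_s| = 0.585
VSWR = (1 + |Γ_s|)/(1 − |Γ_s|)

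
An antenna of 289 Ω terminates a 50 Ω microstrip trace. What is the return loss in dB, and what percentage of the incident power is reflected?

RL ≈ 3.04 dB; 49.7% of incident power reflected

Γ = (289 − 50)/(289 + 50) = 0.705
RL = −20·log₁₀(0.705) = 3.04 dB
P_refl/P_inc = |Γ|² = 0.497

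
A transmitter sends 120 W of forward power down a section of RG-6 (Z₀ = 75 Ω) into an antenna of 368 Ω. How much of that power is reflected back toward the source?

P_reflected ≈ 52.5 W

Γ = (368 − 75)/(368 + 75) = 0.661
|Γ|² = 0.437
P_refl = |Γ|²·P_inc = 52.5 W, P_del = (1 − |Γ|²)·P_inc = 67.5 W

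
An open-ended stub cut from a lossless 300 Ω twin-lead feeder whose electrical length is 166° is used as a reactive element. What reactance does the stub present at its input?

X_in ≈ 1200 Ω (inductive)

tan(βl) = -0.249
For an open-ended stub, Z_in = −jZ_0·cot(βl) = −jZ_0/tan(βl)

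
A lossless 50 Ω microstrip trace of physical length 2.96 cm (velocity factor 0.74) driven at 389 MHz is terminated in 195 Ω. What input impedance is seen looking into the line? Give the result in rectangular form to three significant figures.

Z_in ≈ 79.4 − j87.7 Ω

λ = v/f = 0.74·c / 389 MHz = 0.571 m
βl = 2π·l/λ = 2π × 0.0519 = 18.7°
tan(βl) = tan(18.7°) = 0.338
Z_in = Z_0·(Z_L + jZ_0·tanβl)/(Z_0 + jZ_L·tanβl)
     = 50·(195 + j16.9)/(50 + j65.9)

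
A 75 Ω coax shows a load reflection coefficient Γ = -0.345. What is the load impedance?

Z_L = Z_0·(1 + Γ)/(1 − Γ) = 75·(0.655)/(1.34)

Z_L ≈ 36.5 Ω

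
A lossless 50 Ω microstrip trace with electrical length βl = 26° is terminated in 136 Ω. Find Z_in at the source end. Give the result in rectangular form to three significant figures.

tan(βl) = tan(26°) = 0.488
Z_in = Z_0·(Z_L + jZ_0·tanβl)/(Z_0 + jZ_L·tanβl)
     = 50·(136 + j24.4)/(50 + j66.3)

Z_in ≈ 61 − j56.5 Ω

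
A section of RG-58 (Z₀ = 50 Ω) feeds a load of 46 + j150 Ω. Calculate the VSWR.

VSWR ≈ 11.7

Γ = (Z_L − Z_0)/(Z_L + Z_0) = (-4 + j150)/(96 + j150)
|Γ| = 150/178 = 0.843
VSWR = (1 + |Γ|)/(1 − |Γ|) = 1.84/0.157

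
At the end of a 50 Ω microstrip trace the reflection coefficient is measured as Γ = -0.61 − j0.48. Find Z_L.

Z_L = Z_0·(1 + Γ)/(1 − Γ) = 50·(0.39 − j0.48)/(1.61 + j0.48)

Z_L ≈ 7.04 − j17 Ω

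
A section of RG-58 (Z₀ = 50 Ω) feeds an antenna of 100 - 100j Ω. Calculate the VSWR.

Γ = (Z_L − Z_0)/(Z_L + Z_0) = (50 − j100)/(150 − j100)
|Γ| = 112/180 = 0.62
VSWR = (1 + |Γ|)/(1 − |Γ|) = 1.62/0.38

VSWR ≈ 4.27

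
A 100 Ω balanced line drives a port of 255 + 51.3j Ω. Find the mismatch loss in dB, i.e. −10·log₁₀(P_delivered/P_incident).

mismatch loss ≈ 1.01 dB

Γ = (155 + j51.3)/(355 + j51.3), |Γ| = 0.455
|Γ|² = 0.207, so P_del/P_inc = 1 − |Γ|² = 0.793
ML = −10·log₁₀(1 − |Γ|²)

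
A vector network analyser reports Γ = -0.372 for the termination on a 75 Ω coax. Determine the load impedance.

Z_L = Z_0·(1 + Γ)/(1 − Γ) = 75·(0.628)/(1.37)

Z_L ≈ 34.3 Ω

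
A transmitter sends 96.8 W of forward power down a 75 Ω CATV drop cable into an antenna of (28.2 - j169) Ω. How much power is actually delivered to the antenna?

|Γ| = |(-46.8 − j169)/(103.2 − j169)| = 0.886
|Γ|² = 0.784
P_refl = |Γ|²·P_inc = 75.9 W, P_del = (1 − |Γ|²)·P_inc = 20.9 W

P_delivered ≈ 20.9 W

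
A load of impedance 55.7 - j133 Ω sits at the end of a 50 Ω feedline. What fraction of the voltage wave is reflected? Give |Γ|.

|Γ| ≈ 0.784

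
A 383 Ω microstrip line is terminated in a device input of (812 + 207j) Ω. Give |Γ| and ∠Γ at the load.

Γ = (Z_L − Z_0)/(Z_L + Z_0) = (429 + j207)/(1195 + j207)
|Γ| = 476/1210 = 0.393

Γ ≈ 0.393 ∠ 15.9°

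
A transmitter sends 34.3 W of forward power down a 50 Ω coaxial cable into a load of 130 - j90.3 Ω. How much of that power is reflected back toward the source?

|Γ| = |(80 − j90.3)/(180 − j90.3)| = 0.599
|Γ|² = 0.359
P_refl = |Γ|²·P_inc = 12.3 W, P_del = (1 − |Γ|²)·P_inc = 22 W

P_reflected ≈ 12.3 W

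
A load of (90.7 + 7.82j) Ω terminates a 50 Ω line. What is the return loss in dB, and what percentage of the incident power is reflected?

RL ≈ 10.6 dB; 8.65% of incident power reflected

Γ = (40.7 + j7.82)/(140.7 + j7.82), |Γ| = 0.294
RL = −20·log₁₀(0.294) = 10.6 dB
P_refl/P_inc = |Γ|² = 0.0865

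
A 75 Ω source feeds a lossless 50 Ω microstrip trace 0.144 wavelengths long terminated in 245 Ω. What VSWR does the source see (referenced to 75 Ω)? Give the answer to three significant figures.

βl = 2π × 0.144 = 51.8°
tan(βl) = 1.27
Z_in = Z_0·(Z_L + jZ_0·tanβl)/(Z_0 + jZ_L·tanβl) = 16.1 − j36.7 Ω
Γ_s = (Z_in − Z_s)/(Z_in + Z_s) = (-58.9 − j36.7)/(91.1 − j36.7), |Γ_s| = 0.707
VSWR = (1 + |Γ_s|)/(1 − |Γ_s|)

VSWR ≈ 5.82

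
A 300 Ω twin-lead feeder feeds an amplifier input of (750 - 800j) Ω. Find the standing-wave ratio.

VSWR ≈ 5.56

Γ = (Z_L − Z_0)/(Z_L + Z_0) = (450 − j800)/(1050 − j800)
|Γ| = 918/1320 = 0.695
VSWR = (1 + |Γ|)/(1 − |Γ|) = 1.7/0.305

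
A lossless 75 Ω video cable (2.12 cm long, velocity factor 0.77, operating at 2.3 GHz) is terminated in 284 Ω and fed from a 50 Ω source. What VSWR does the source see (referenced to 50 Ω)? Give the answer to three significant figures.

λ = v/f = 0.77·c / 2.3 GHz = 0.1 m
βl = 2π·l/λ = 2π × 0.211 = 76°
tan(βl) = 4.01
Z_in = Z_0·(Z_L + jZ_0·tanβl)/(Z_0 + jZ_L·tanβl) = 20.9 − j17.3 Ω
Γ_s = (Z_in − Z_s)/(Z_in + Z_s) = (-29.1 − j17.3)/(70.9 − j17.3), |Γ_s| = 0.463
VSWR = (1 + |Γ_s|)/(1 − |Γ_s|)

VSWR ≈ 2.73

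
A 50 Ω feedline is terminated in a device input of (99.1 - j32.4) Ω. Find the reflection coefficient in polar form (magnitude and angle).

Γ = (Z_L − Z_0)/(Z_L + Z_0) = (49.1 − j32.4)/(149.1 − j32.4)
|Γ| = 58.8/153 = 0.386

Γ ≈ 0.386 ∠ -21.2°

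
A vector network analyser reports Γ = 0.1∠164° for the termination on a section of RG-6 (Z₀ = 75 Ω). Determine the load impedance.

Z_L = Z_0·(1 + Γ)/(1 − Γ) = 75·(0.904 + j0.0276)/(1.1 − j0.0276)

Z_L ≈ 61.8 + j3.44 Ω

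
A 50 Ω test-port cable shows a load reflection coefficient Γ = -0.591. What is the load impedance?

Z_L ≈ 12.9 Ω

Z_L = Z_0·(1 + Γ)/(1 − Γ) = 50·(0.409)/(1.59)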